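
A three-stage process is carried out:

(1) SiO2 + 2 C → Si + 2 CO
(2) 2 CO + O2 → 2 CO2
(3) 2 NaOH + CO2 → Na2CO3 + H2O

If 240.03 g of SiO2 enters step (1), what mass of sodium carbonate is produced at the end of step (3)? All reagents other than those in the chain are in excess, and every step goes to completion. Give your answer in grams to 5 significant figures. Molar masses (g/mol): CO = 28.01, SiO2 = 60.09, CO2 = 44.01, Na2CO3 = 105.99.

n(SiO2) = 240.03 / 60.09 = 3.99451 mol.
Reaction (1): SiO2→CO ratio 1:2 ⇒ n(CO) = 7.98902 mol.
Reaction (2): CO→CO2 ratio 2:2 ⇒ n(CO2) = 7.98902 mol.
Reaction (3): CO2→Na2CO3 ratio 1:1 ⇒ n(Na2CO3) = 7.98902 mol.
Mass of Na2CO3 = 7.98902 × 105.99 = 846.756 g.

846.76 g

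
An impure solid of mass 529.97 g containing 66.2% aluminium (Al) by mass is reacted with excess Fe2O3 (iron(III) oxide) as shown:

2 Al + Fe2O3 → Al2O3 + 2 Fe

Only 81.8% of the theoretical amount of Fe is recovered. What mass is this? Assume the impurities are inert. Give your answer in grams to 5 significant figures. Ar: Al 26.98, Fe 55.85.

Pure Al available = 529.97 g × 0.662 = 350.840 g.
M(Al) = 26.98 g/mol.
M(Fe) = 55.85 g/mol.
n(Al) = 350.840 g / 26.98 g/mol = 13.0037 mol.
From the equation the Al:Fe mole ratio is 2:2, so n(Fe) = 13.0037 × 2/2 = 13.0037 mol.
Mass of Fe = 13.0037 mol × 55.85 g/mol = 726.257 g.
Actual mass collected = 726.257 g × 0.818 = 594.078 g.

594.08 g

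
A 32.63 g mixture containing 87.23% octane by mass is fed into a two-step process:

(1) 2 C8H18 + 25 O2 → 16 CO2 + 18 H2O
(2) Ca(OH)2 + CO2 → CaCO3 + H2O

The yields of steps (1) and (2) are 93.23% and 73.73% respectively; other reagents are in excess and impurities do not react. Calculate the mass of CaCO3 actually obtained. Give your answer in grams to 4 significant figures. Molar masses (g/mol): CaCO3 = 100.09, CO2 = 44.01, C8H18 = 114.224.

137.2 g

Pure C8H18 = 32.63 × 0.8723 = 28.463 g.
n(C8H18) = 28.463 / 114.224 = 0.24919 mol.
Step 1 (C8H18:CO2 = 2:16): theoretical n(CO2) = 1.9935 mol; at 93.23% yield, n(CO2) = 1.8585 mol.
Step 2 (CO2:CaCO3 = 1:1): theoretical n(CaCO3) = 1.8585 mol, so theoretical mass = 1.8585 × 100.09 = 186.02 g.
At 73.73% yield, actual mass of CaCO3 = 186.02 × 0.7373 = 137.15 g.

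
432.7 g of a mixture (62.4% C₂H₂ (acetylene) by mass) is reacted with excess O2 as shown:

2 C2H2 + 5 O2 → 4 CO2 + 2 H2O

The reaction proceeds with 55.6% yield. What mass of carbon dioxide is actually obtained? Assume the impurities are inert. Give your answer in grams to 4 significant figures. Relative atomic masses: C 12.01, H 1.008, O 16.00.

507.5 g

Pure C2H2 available = 432.7 g × 0.624 = 270.00 g.
M(C2H2) = 2(12.01) + 2(1.008) = 26.036 g/mol.
M(CO2) = 12.01 + 2(16.00) = 44.01 g/mol.
n(C2H2) = 270.00 g / 26.036 g/mol = 10.370 mol.
From the equation the C2H2:CO2 mole ratio is 2:4, so n(CO2) = 10.370 × 4/2 = 20.741 mol.
Mass of CO2 = 20.741 mol × 44.01 g/mol = 912.81 g.
Actual mass collected = 912.81 g × 0.556 = 507.52 g.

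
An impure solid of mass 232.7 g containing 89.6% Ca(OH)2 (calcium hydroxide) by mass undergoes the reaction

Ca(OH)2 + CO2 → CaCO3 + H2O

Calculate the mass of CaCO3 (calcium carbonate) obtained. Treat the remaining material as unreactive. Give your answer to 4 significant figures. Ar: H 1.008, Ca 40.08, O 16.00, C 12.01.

281.6 g

Mass of pure Ca(OH)2 = 232.7 g × 0.896 = 208.50 g.
M(Ca(OH)2) = 40.08 + 2(16.00) + 2(1.008) = 74.096 g/mol.
M(CaCO3) = 40.08 + 12.01 + 3(16.00) = 100.09 g/mol.
n(Ca(OH)2) = 208.50 g / 74.096 g/mol = 2.8139 mol.
From the equation the Ca(OH)2:CaCO3 mole ratio is 1:1, so n(CaCO3) = 2.8139 × 1/1 = 2.8139 mol.
Mass of CaCO3 = 2.8139 mol × 100.09 g/mol = 281.64 g.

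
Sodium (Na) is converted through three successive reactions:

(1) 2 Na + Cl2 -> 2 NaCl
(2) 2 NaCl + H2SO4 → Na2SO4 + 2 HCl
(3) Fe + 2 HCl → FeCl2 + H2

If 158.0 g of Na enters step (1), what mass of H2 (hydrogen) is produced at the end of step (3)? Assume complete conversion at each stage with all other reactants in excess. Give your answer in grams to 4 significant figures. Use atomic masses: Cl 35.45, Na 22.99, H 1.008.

M(Na) = 22.99 g/mol.
M(H2) = 2(1.008) = 2.016 g/mol.
n(Na) = 158.0 / 22.99 = 6.8726 mol.
Reaction (1): Na→NaCl ratio 2:2 ⇒ n(NaCl) = 6.8726 mol.
Reaction (2): NaCl→HCl ratio 2:2 ⇒ n(HCl) = 6.8726 mol.
Reaction (3): HCl→H2 ratio 2:1 ⇒ n(H2) = 3.4363 mol.
Mass of H2 = 3.4363 × 2.016 = 6.9275 g.

6.928 g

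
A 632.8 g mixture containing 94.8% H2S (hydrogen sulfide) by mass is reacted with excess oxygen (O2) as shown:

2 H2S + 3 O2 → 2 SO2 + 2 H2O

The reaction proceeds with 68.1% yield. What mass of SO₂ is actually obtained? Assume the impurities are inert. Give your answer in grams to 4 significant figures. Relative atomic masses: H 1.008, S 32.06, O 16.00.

768.0 g

Pure H2S available = 632.8 g × 0.948 = 599.89 g.
M(H2S) = 2(1.008) + 32.06 = 34.076 g/mol.
M(SO2) = 32.06 + 2(16.00) = 64.06 g/mol.
n(H2S) = 599.89 g / 34.076 g/mol = 17.605 mol.
From the equation the H2S:SO2 mole ratio is 2:2, so n(SO2) = 17.605 × 2/2 = 17.605 mol.
Mass of SO2 = 17.605 mol × 64.06 g/mol = 1127.8 g.
Actual mass collected = 1127.8 g × 0.681 = 768.00 g.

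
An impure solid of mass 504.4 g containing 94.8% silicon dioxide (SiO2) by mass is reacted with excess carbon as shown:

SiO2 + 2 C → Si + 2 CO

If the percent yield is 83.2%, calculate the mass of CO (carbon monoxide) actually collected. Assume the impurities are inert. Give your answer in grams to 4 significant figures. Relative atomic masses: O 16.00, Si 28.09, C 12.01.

370.9 g

Pure SiO2 available = 504.4 g × 0.948 = 478.17 g.
M(SiO2) = 28.09 + 2(16.00) = 60.09 g/mol.
M(CO) = 12.01 + 16.00 = 28.01 g/mol.
n(SiO2) = 478.17 g / 60.09 g/mol = 7.9576 mol.
From the equation the SiO2:CO mole ratio is 1:2, so n(CO) = 7.9576 × 2/1 = 15.915 mol.
Mass of CO = 15.915 mol × 28.01 g/mol = 445.78 g.
Actual mass collected = 445.78 g × 0.832 = 370.89 g.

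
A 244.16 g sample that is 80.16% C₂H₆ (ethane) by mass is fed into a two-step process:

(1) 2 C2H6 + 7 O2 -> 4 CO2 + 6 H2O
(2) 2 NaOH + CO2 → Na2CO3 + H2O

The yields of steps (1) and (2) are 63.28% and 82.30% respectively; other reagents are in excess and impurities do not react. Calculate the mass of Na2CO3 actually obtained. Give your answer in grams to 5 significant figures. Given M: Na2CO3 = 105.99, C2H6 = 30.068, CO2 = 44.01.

718.60 g

Pure C2H6 = 244.16 × 0.8016 = 195.719 g.
n(C2H6) = 195.719 / 30.068 = 6.50920 mol.
Step 1 (C2H6:CO2 = 2:4): theoretical n(CO2) = 13.0184 mol; at 63.28% yield, n(CO2) = 8.23804 mol.
Step 2 (CO2:Na2CO3 = 1:1): theoretical n(Na2CO3) = 8.23804 mol, so theoretical mass = 8.23804 × 105.99 = 873.150 g.
At 82.30% yield, actual mass of Na2CO3 = 873.150 × 0.8230 = 718.603 g.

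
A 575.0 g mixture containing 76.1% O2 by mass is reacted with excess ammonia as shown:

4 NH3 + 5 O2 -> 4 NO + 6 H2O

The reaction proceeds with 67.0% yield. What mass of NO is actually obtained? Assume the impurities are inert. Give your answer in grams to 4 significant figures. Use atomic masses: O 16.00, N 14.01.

220.0 g

Pure O2 available = 575.0 g × 0.761 = 437.57 g.
M(O2) = 2(16.00) = 32.00 g/mol.
M(NO) = 14.01 + 16.00 = 30.01 g/mol.
n(O2) = 437.57 g / 32.00 g/mol = 13.674 mol.
From the equation the O2:NO mole ratio is 5:4, so n(NO) = 13.674 × 4/5 = 10.939 mol.
Mass of NO = 10.939 mol × 30.01 g/mol = 328.29 g.
Actual mass collected = 328.29 g × 0.670 = 219.95 g.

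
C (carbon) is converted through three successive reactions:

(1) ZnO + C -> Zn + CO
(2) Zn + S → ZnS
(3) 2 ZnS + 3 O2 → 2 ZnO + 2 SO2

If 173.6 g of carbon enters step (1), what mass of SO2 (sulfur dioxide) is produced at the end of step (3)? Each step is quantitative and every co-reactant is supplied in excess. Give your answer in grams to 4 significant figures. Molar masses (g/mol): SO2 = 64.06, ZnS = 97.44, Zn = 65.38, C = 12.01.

926.0 g

n(C) = 173.6 / 12.01 = 14.455 mol.
Reaction (1): C→Zn ratio 1:1 ⇒ n(Zn) = 14.455 mol.
Reaction (2): Zn→ZnS ratio 1:1 ⇒ n(ZnS) = 14.455 mol.
Reaction (3): ZnS→SO2 ratio 2:2 ⇒ n(SO2) = 14.455 mol.
Mass of SO2 = 14.455 × 64.06 = 925.96 g.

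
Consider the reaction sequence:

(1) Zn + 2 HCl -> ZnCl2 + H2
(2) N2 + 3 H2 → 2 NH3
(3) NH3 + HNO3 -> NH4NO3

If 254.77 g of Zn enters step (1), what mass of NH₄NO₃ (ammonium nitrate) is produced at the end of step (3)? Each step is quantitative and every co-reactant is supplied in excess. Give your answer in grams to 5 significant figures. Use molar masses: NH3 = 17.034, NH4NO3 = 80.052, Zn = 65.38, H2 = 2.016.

207.96 g

n(Zn) = 254.77 / 65.38 = 3.89676 mol.
Reaction (1): Zn→H2 ratio 1:1 ⇒ n(H2) = 3.89676 mol.
Reaction (2): H2→NH3 ratio 3:2 ⇒ n(NH3) = 2.59784 mol.
Reaction (3): NH3→NH4NO3 ratio 1:1 ⇒ n(NH4NO3) = 2.59784 mol.
Mass of NH4NO3 = 2.59784 × 80.052 = 207.962 g.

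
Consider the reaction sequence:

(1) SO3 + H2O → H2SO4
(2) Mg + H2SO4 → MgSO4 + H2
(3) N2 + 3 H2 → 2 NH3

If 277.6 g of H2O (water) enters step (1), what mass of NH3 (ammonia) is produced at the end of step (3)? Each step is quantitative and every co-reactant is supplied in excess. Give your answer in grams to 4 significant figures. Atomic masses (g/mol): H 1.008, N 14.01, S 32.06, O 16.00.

M(H2O) = 2(1.008) + 16.00 = 18.016 g/mol.
M(NH3) = 14.01 + 3(1.008) = 17.034 g/mol.
n(H2O) = 277.6 / 18.016 = 15.409 mol.
Reaction (1): H2O→H2SO4 ratio 1:1 ⇒ n(H2SO4) = 15.409 mol.
Reaction (2): H2SO4→H2 ratio 1:1 ⇒ n(H2) = 15.409 mol.
Reaction (3): H2→NH3 ratio 3:2 ⇒ n(NH3) = 10.272 mol.
Mass of NH3 = 10.272 × 17.034 = 174.98 g.

175.0 g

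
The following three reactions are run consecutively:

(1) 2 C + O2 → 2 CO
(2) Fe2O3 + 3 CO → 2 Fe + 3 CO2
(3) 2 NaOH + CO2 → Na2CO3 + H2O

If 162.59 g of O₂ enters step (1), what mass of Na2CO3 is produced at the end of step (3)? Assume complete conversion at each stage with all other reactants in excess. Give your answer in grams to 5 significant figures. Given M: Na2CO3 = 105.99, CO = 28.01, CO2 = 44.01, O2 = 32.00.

n(O2) = 162.59 / 32.00 = 5.08094 mol.
Reaction (1): O2→CO ratio 1:2 ⇒ n(CO) = 10.1619 mol.
Reaction (2): CO→CO2 ratio 3:3 ⇒ n(CO2) = 10.1619 mol.
Reaction (3): CO2→Na2CO3 ratio 1:1 ⇒ n(Na2CO3) = 10.1619 mol.
Mass of Na2CO3 = 10.1619 × 105.99 = 1077.06 g.

1077.1 g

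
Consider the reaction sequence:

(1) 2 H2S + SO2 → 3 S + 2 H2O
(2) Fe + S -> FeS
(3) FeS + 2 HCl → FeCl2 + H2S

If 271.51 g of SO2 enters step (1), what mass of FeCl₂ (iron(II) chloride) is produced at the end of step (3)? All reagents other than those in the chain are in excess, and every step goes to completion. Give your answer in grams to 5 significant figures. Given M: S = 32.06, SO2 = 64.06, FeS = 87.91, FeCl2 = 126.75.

1611.6 g

n(SO2) = 271.51 / 64.06 = 4.23837 mol.
Reaction (1): SO2→S ratio 1:3 ⇒ n(S) = 12.7151 mol.
Reaction (2): S→FeS ratio 1:1 ⇒ n(FeS) = 12.7151 mol.
Reaction (3): FeS→FeCl2 ratio 1:1 ⇒ n(FeCl2) = 12.7151 mol.
Mass of FeCl2 = 12.7151 × 126.75 = 1611.64 g.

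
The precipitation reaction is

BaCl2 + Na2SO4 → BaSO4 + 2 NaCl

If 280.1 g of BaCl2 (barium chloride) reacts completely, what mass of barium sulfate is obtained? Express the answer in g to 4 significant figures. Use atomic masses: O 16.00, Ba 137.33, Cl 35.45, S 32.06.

313.9 g

M(BaCl2) = 137.33 + 2(35.45) = 208.23 g/mol.
M(BaSO4) = 137.33 + 32.06 + 4(16.00) = 233.39 g/mol.
n(BaCl2) = 280.10 g / 208.23 g/mol = 1.3451 mol.
From the equation the BaCl2:BaSO4 mole ratio is 1:1, so n(BaSO4) = 1.3451 × 1/1 = 1.3451 mol.
Mass of BaSO4 = 1.3451 mol × 233.39 g/mol = 313.94 g.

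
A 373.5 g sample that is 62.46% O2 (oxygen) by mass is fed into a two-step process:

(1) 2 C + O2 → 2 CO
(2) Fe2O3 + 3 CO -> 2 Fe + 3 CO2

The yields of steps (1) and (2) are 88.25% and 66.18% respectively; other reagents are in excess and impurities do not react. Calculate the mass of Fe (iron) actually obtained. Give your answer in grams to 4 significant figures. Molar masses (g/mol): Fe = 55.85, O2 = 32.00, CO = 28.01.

Pure O2 = 373.5 × 0.6246 = 233.29 g.
n(O2) = 233.29 / 32.00 = 7.2903 mol.
Step 1 (O2:CO = 1:2): theoretical n(CO) = 14.581 mol; at 88.25% yield, n(CO) = 12.867 mol.
Step 2 (CO:Fe = 3:2): theoretical n(Fe) = 8.5782 mol, so theoretical mass = 8.5782 × 55.85 = 479.09 g.
At 66.18% yield, actual mass of Fe = 479.09 × 0.6618 = 317.06 g.

317.1 g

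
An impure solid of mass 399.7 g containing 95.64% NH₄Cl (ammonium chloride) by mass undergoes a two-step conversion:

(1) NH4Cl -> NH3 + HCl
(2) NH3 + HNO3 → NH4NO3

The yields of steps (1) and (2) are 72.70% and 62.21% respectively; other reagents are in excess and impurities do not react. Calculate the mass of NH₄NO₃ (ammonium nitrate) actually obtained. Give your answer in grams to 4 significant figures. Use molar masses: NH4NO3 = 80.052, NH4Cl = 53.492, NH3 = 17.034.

Pure NH4Cl = 399.7 × 0.9564 = 382.27 g.
n(NH4Cl) = 382.27 / 53.492 = 7.1464 mol.
Step 1 (NH4Cl:NH3 = 1:1): theoretical n(NH3) = 7.1464 mol; at 72.70% yield, n(NH3) = 5.1954 mol.
Step 2 (NH3:NH4NO3 = 1:1): theoretical n(NH4NO3) = 5.1954 mol, so theoretical mass = 5.1954 × 80.052 = 415.90 g.
At 62.21% yield, actual mass of NH4NO3 = 415.90 × 0.6221 = 258.73 g.

258.7 g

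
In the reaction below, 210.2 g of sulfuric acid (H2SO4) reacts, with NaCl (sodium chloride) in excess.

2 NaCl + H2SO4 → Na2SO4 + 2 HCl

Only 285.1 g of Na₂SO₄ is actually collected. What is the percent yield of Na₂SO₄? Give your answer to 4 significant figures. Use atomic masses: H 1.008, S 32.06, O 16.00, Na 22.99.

M(H2SO4) = 2(1.008) + 32.06 + 4(16.00) = 98.076 g/mol.
M(Na2SO4) = 2(22.99) + 32.06 + 4(16.00) = 142.04 g/mol.
n(H2SO4) = 210.20 g / 98.076 g/mol = 2.1432 mol.
From the equation the H2SO4:Na2SO4 mole ratio is 1:1, so n(Na2SO4) = 2.1432 × 1/1 = 2.1432 mol.
Mass of Na2SO4 = 2.1432 mol × 142.04 g/mol = 304.43 g.
This is the theoretical yield. Percent yield = 285.1 g / 304.43 g × 100% = 93.652%.

93.65 %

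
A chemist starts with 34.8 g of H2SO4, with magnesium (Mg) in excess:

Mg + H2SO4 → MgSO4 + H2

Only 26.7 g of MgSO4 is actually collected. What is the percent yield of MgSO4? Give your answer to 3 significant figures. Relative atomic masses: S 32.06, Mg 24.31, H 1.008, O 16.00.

M(H2SO4) = 2(1.008) + 32.06 + 4(16.00) = 98.076 g/mol.
M(MgSO4) = 24.31 + 32.06 + 4(16.00) = 120.37 g/mol.
n(H2SO4) = 34.80 g / 98.076 g/mol = 0.3548 mol.
From the equation the H2SO4:MgSO4 mole ratio is 1:1, so n(MgSO4) = 0.3548 × 1/1 = 0.3548 mol.
Mass of MgSO4 = 0.3548 mol × 120.37 g/mol = 42.71 g.
This is the theoretical yield. Percent yield = 26.7 g / 42.71 g × 100% = 62.51%.

62.5 %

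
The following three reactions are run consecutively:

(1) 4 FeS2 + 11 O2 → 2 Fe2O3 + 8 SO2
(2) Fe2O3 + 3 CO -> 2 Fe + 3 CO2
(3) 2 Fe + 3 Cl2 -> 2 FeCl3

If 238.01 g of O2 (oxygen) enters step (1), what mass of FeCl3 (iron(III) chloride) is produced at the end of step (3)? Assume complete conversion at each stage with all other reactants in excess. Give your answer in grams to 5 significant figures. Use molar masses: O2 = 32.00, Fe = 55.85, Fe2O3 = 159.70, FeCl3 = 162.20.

438.70 g

n(O2) = 238.01 / 32.00 = 7.43781 mol.
Reaction (1): O2→Fe2O3 ratio 11:2 ⇒ n(Fe2O3) = 1.35233 mol.
Reaction (2): Fe2O3→Fe ratio 1:2 ⇒ n(Fe) = 2.70466 mol.
Reaction (3): Fe→FeCl3 ratio 2:2 ⇒ n(FeCl3) = 2.70466 mol.
Mass of FeCl3 = 2.70466 × 162.20 = 438.696 g.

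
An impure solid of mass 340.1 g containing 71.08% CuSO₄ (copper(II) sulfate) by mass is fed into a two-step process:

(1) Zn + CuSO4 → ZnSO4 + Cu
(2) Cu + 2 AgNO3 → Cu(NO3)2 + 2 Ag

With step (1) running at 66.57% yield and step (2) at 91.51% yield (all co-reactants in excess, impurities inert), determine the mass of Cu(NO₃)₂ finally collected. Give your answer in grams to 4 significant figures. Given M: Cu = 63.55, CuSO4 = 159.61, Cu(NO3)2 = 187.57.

Pure CuSO4 = 340.1 × 0.7108 = 241.74 g.
n(CuSO4) = 241.74 / 159.61 = 1.5146 mol.
Step 1 (CuSO4:Cu = 1:1): theoretical n(Cu) = 1.5146 mol; at 66.57% yield, n(Cu) = 1.0083 mol.
Step 2 (Cu:Cu(NO3)2 = 1:1): theoretical n(Cu(NO3)2) = 1.0083 mol, so theoretical mass = 1.0083 × 187.57 = 189.12 g.
At 91.51% yield, actual mass of Cu(NO3)2 = 189.12 × 0.9151 = 173.06 g.

173.1 g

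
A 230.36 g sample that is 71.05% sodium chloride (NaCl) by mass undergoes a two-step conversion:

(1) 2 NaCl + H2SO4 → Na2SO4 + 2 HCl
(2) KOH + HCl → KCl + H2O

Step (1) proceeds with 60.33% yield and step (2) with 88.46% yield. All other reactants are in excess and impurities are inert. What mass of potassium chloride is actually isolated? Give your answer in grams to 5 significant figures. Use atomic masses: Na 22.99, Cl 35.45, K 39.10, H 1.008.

111.43 g

Pure NaCl = 230.36 × 0.7105 = 163.671 g.
M(NaCl) = 22.99 + 35.45 = 58.44 g/mol.
M(KCl) = 39.10 + 35.45 = 74.55 g/mol.
n(NaCl) = 163.671 / 58.44 = 2.80066 mol.
Step 1 (NaCl:HCl = 2:2): theoretical n(HCl) = 2.80066 mol; at 60.33% yield, n(HCl) = 1.68964 mol.
Step 2 (HCl:KCl = 1:1): theoretical n(KCl) = 1.68964 mol, so theoretical mass = 1.68964 × 74.55 = 125.963 g.
At 88.46% yield, actual mass of KCl = 125.963 × 0.8846 = 111.427 g.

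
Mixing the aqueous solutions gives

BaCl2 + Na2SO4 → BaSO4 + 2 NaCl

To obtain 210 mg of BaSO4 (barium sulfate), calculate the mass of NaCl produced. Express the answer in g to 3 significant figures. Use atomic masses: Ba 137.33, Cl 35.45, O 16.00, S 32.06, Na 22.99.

0.105 g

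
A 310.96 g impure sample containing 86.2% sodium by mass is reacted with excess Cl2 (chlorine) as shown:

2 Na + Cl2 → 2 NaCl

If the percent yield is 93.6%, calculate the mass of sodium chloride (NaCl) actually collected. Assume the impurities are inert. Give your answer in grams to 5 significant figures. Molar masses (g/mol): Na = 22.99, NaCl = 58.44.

Pure Na available = 310.96 g × 0.862 = 268.048 g.
n(Na) = 268.048 g / 22.99 g/mol = 11.6593 mol.
From the equation the Na:NaCl mole ratio is 2:2, so n(NaCl) = 11.6593 × 2/2 = 11.6593 mol.
Mass of NaCl = 11.6593 mol × 58.44 g/mol = 681.370 g.
Actual mass collected = 681.370 g × 0.936 = 637.762 g.

637.76 g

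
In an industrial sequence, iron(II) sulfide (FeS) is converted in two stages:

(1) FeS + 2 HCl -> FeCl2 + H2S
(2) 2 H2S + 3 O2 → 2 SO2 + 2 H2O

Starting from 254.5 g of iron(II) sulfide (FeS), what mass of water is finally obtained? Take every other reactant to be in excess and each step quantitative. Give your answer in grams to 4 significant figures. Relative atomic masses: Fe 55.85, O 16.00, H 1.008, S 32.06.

M(FeS) = 55.85 + 32.06 = 87.91 g/mol.
M(H2O) = 2(1.008) + 16.00 = 18.016 g/mol.
n(FeS) = 254.50 / 87.91 = 2.8950 mol.
Step 1 gives a 1:1 ratio of FeS to H2S, so n(H2S) = 2.8950 mol.
In step 2 the H2S:H2O ratio is 2:2, so n(H2O) = 2.8950 mol.
Mass of H2O = 2.8950 × 18.016 = 52.156 g.

52.16 g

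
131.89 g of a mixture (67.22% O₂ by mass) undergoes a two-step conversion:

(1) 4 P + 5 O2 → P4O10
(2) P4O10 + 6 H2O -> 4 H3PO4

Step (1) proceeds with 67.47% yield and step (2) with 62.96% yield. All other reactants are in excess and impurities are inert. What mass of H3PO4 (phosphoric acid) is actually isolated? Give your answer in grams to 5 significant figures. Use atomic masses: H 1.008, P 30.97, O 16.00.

92.263 g

Pure O2 = 131.89 × 0.6722 = 88.6565 g.
M(O2) = 2(16.00) = 32.00 g/mol.
M(H3PO4) = 3(1.008) + 30.97 + 4(16.00) = 97.994 g/mol.
n(O2) = 88.6565 / 32.00 = 2.77051 mol.
Step 1 (O2:P4O10 = 5:1): theoretical n(P4O10) = 0.554103 mol; at 67.47% yield, n(P4O10) = 0.373853 mol.
Step 2 (P4O10:H3PO4 = 1:4): theoretical n(H3PO4) = 1.49541 mol, so theoretical mass = 1.49541 × 97.994 = 146.541 g.
At 62.96% yield, actual mass of H3PO4 = 146.541 × 0.6296 = 92.2625 g.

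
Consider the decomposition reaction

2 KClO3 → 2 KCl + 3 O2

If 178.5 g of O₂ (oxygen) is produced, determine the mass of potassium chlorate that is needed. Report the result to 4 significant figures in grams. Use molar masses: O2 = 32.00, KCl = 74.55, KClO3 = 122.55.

n(O2) = 178.50 g / 32.00 g/mol = 5.5781 mol.
From the equation the O2:KClO3 mole ratio is 3:2, so n(KClO3) = 5.5781 × 2/3 = 3.7188 mol.
Mass of KClO3 = 3.7188 mol × 122.55 g/mol = 455.73 g.

455.7 g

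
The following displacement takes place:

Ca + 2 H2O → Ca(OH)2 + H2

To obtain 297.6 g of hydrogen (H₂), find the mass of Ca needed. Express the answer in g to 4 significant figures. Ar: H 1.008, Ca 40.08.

5917 g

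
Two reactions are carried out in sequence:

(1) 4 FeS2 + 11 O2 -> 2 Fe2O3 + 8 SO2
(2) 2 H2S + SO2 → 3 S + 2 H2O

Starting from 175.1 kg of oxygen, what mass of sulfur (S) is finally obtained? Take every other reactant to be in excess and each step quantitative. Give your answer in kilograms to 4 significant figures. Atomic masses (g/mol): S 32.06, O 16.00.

M(O2) = 2(16.00) = 32.00 g/mol.
M(S) = 32.06 g/mol.
175.1 kg = 175100 g.
n(O2) = 175100 / 32.00 = 5471.9 mol.
Step 1 gives a 11:8 ratio of O2 to SO2, so n(SO2) = 3979.5 mol.
In step 2 the SO2:S ratio is 1:3, so n(S) = 11939 mol.
Mass of S = 11939 × 32.06 = 382750 g = 382.8 kg.

382.8 kg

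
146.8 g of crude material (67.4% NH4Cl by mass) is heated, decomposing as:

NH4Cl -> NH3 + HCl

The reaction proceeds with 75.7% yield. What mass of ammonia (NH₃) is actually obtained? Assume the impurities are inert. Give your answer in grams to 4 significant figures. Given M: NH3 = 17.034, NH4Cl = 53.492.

23.85 g

Pure NH4Cl available = 146.8 g × 0.674 = 98.943 g.
n(NH4Cl) = 98.943 g / 53.492 g/mol = 1.8497 mol.
From the equation the NH4Cl:NH3 mole ratio is 1:1, so n(NH3) = 1.8497 × 1/1 = 1.8497 mol.
Mass of NH3 = 1.8497 mol × 17.034 g/mol = 31.507 g.
Actual mass collected = 31.507 g × 0.757 = 23.851 g.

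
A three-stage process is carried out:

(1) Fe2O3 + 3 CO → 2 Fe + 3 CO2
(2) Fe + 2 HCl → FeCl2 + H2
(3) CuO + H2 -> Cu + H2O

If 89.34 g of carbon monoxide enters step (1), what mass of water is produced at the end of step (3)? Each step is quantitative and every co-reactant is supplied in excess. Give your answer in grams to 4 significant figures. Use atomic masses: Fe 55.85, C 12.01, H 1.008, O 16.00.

38.31 g

M(CO) = 12.01 + 16.00 = 28.01 g/mol.
M(H2O) = 2(1.008) + 16.00 = 18.016 g/mol.
n(CO) = 89.34 / 28.01 = 3.1896 mol.
Reaction (1): CO→Fe ratio 3:2 ⇒ n(Fe) = 2.1264 mol.
Reaction (2): Fe→H2 ratio 1:1 ⇒ n(H2) = 2.1264 mol.
Reaction (3): H2→H2O ratio 1:1 ⇒ n(H2O) = 2.1264 mol.
Mass of H2O = 2.1264 × 18.016 = 38.309 g.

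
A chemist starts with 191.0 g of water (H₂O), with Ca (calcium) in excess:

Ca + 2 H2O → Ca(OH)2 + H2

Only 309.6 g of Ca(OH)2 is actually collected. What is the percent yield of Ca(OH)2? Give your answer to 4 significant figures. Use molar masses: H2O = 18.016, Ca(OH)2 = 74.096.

78.82 %

n(H2O) = 191.00 g / 18.016 g/mol = 10.602 mol.
From the equation the H2O:Ca(OH)2 mole ratio is 2:1, so n(Ca(OH)2) = 10.602 × 1/2 = 5.3008 mol.
Mass of Ca(OH)2 = 5.3008 mol × 74.096 g/mol = 392.77 g.
This is the theoretical yield. Percent yield = 309.6 g / 392.77 g × 100% = 78.824%.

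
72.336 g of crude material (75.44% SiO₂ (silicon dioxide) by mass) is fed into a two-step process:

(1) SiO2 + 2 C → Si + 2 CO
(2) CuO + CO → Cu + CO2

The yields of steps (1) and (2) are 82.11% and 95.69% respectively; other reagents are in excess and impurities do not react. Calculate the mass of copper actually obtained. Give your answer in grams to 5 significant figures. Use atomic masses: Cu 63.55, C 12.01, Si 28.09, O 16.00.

90.691 g

Pure SiO2 = 72.336 × 0.7544 = 54.5703 g.
M(SiO2) = 28.09 + 2(16.00) = 60.09 g/mol.
M(Cu) = 63.55 g/mol.
n(SiO2) = 54.5703 / 60.09 = 0.908142 mol.
Step 1 (SiO2:CO = 1:2): theoretical n(CO) = 1.81628 mol; at 82.11% yield, n(CO) = 1.49135 mol.
Step 2 (CO:Cu = 1:1): theoretical n(Cu) = 1.49135 mol, so theoretical mass = 1.49135 × 63.55 = 94.7754 g.
At 95.69% yield, actual mass of Cu = 94.7754 × 0.9569 = 90.6906 g.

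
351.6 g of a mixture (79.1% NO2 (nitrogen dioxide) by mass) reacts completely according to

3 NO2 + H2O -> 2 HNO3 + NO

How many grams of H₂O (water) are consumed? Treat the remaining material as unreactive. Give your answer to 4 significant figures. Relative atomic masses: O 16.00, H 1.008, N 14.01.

36.30 g

Mass of pure NO2 = 351.6 g × 0.791 = 278.12 g.
M(NO2) = 14.01 + 2(16.00) = 46.01 g/mol.
M(H2O) = 2(1.008) + 16.00 = 18.016 g/mol.
n(NO2) = 278.12 g / 46.01 g/mol = 6.0447 mol.
From the equation the NO2:H2O mole ratio is 3:1, so n(H2O) = 6.0447 × 1/3 = 2.0149 mol.
Mass of H2O = 2.0149 mol × 18.016 g/mol = 36.300 g.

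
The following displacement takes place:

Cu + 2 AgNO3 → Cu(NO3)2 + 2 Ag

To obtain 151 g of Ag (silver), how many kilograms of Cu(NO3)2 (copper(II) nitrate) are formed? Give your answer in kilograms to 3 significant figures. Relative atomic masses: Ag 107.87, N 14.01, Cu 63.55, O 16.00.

0.131 kg

M(Ag) = 107.87 g/mol.
M(Cu(NO3)2) = 63.55 + 2(14.01) + 6(16.00) = 187.57 g/mol.
n(Ag) = 151.0 g / 107.87 g/mol = 1.400 mol.
From the equation the Ag:Cu(NO3)2 mole ratio is 2:1, so n(Cu(NO3)2) = 1.400 × 1/2 = 0.6999 mol.
Mass of Cu(NO3)2 = 0.6999 mol × 187.57 g/mol = 131.3 g.
Converting to kg: 131.3 g = 0.131 kg.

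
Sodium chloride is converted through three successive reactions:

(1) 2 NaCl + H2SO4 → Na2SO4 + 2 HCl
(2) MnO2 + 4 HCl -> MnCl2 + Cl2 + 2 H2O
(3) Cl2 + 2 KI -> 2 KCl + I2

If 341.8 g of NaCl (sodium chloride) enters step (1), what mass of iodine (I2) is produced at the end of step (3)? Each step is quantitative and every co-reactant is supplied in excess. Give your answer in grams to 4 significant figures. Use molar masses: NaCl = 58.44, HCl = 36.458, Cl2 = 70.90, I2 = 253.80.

371.1 g

n(NaCl) = 341.8 / 58.44 = 5.8487 mol.
Reaction (1): NaCl→HCl ratio 2:2 ⇒ n(HCl) = 5.8487 mol.
Reaction (2): HCl→Cl2 ratio 4:1 ⇒ n(Cl2) = 1.4622 mol.
Reaction (3): Cl2→I2 ratio 1:1 ⇒ n(I2) = 1.4622 mol.
Mass of I2 = 1.4622 × 253.80 = 371.10 g.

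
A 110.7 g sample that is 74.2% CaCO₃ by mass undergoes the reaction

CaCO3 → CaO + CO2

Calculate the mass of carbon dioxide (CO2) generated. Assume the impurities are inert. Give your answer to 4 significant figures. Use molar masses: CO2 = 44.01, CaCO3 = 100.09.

Mass of pure CaCO3 = 110.7 g × 0.742 = 82.139 g.
n(CaCO3) = 82.139 g / 100.09 g/mol = 0.82066 mol.
From the equation the CaCO3:CO2 mole ratio is 1:1, so n(CO2) = 0.82066 × 1/1 = 0.82066 mol.
Mass of CO2 = 0.82066 mol × 44.01 g/mol = 36.117 g.

36.12 g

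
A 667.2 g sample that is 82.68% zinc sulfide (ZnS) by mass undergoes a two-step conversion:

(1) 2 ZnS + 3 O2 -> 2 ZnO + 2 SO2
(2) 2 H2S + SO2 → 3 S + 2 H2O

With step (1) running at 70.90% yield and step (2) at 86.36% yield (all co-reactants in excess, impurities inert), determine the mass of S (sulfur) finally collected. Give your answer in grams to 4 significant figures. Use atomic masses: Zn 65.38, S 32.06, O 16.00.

333.4 g

Pure ZnS = 667.2 × 0.8268 = 551.64 g.
M(ZnS) = 65.38 + 32.06 = 97.44 g/mol.
M(S) = 32.06 g/mol.
n(ZnS) = 551.64 / 97.44 = 5.6613 mol.
Step 1 (ZnS:SO2 = 2:2): theoretical n(SO2) = 5.6613 mol; at 70.90% yield, n(SO2) = 4.0139 mol.
Step 2 (SO2:S = 1:3): theoretical n(S) = 12.042 mol, so theoretical mass = 12.042 × 32.06 = 386.06 g.
At 86.36% yield, actual mass of S = 386.06 × 0.8636 = 333.40 g.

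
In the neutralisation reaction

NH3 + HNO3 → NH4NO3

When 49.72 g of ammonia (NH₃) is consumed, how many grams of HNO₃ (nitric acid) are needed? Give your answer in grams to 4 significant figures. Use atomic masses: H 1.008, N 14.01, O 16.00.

M(NH3) = 14.01 + 3(1.008) = 17.034 g/mol.
M(HNO3) = 1.008 + 14.01 + 3(16.00) = 63.018 g/mol.
n(NH3) = 49.720 g / 17.034 g/mol = 2.9189 mol.
From the equation the NH3:HNO3 mole ratio is 1:1, so n(HNO3) = 2.9189 × 1/1 = 2.9189 mol.
Mass of HNO3 = 2.9189 mol × 63.018 g/mol = 183.94 g.

183.9 g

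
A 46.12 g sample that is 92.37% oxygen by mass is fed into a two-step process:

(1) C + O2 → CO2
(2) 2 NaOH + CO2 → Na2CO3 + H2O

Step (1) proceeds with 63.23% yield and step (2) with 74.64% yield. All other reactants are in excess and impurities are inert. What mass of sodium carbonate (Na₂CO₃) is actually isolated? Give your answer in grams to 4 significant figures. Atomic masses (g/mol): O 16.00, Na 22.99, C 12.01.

66.59 g

Pure O2 = 46.12 × 0.9237 = 42.601 g.
M(O2) = 2(16.00) = 32.00 g/mol.
M(Na2CO3) = 2(22.99) + 12.01 + 3(16.00) = 105.99 g/mol.
n(O2) = 42.601 / 32.00 = 1.3313 mol.
Step 1 (O2:CO2 = 1:1): theoretical n(CO2) = 1.3313 mol; at 63.23% yield, n(CO2) = 0.84177 mol.
Step 2 (CO2:Na2CO3 = 1:1): theoretical n(Na2CO3) = 0.84177 mol, so theoretical mass = 0.84177 × 105.99 = 89.219 g.
At 74.64% yield, actual mass of Na2CO3 = 89.219 × 0.7464 = 66.593 g.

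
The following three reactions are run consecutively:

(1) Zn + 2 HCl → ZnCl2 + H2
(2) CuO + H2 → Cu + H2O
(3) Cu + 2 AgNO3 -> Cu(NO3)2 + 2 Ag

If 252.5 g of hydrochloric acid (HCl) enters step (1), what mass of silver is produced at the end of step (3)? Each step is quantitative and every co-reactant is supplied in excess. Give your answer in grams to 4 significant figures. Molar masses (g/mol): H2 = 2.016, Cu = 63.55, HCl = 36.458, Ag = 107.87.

n(HCl) = 252.5 / 36.458 = 6.9258 mol.
Reaction (1): HCl→H2 ratio 2:1 ⇒ n(H2) = 3.4629 mol.
Reaction (2): H2→Cu ratio 1:1 ⇒ n(Cu) = 3.4629 mol.
Reaction (3): Cu→Ag ratio 1:2 ⇒ n(Ag) = 6.9258 mol.
Mass of Ag = 6.9258 × 107.87 = 747.08 g.

747.1 g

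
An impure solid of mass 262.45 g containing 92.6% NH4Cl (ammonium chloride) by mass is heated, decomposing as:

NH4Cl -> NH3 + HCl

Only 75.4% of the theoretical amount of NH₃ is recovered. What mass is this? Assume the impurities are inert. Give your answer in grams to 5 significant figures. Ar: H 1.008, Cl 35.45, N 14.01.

58.352 g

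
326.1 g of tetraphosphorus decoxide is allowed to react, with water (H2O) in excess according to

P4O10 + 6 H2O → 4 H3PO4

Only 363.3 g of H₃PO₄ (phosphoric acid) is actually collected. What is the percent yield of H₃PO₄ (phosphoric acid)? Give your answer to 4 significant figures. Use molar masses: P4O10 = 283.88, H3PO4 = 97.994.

n(P4O10) = 326.10 g / 283.88 g/mol = 1.1487 mol.
From the equation the P4O10:H3PO4 mole ratio is 1:4, so n(H3PO4) = 1.1487 × 4/1 = 4.5949 mol.
Mass of H3PO4 = 4.5949 mol × 97.994 g/mol = 450.27 g.
This is the theoretical yield. Percent yield = 363.3 g / 450.27 g × 100% = 80.684%.

80.68 %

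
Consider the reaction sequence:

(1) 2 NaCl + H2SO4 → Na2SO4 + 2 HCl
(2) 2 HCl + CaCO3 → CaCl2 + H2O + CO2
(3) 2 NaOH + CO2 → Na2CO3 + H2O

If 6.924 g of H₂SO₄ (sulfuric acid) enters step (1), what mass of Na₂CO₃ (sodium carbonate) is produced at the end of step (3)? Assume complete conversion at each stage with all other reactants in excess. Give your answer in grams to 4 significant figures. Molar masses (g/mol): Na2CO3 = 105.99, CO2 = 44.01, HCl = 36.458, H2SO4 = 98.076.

7.483 g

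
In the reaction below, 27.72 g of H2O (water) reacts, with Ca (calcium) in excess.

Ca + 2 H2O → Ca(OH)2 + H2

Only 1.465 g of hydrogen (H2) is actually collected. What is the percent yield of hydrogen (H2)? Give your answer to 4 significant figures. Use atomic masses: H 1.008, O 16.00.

94.46 %

M(H2O) = 2(1.008) + 16.00 = 18.016 g/mol.
M(H2) = 2(1.008) = 2.016 g/mol.
n(H2O) = 27.720 g / 18.016 g/mol = 1.5386 mol.
From the equation the H2O:H2 mole ratio is 2:1, so n(H2) = 1.5386 × 1/2 = 0.76932 mol.
Mass of H2 = 0.76932 mol × 2.016 g/mol = 1.5509 g.
This is the theoretical yield. Percent yield = 1.465 g / 1.5509 g × 100% = 94.459%.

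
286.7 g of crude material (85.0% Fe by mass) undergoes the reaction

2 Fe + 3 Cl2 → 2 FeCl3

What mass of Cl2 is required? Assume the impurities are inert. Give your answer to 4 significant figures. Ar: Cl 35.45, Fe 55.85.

464.0 g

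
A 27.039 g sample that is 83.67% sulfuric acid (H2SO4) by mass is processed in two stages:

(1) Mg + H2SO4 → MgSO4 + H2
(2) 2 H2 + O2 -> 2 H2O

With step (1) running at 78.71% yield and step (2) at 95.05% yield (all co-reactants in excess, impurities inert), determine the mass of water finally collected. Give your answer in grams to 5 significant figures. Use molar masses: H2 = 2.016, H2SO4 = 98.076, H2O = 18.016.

Pure H2SO4 = 27.039 × 0.8367 = 22.6235 g.
n(H2SO4) = 22.6235 / 98.076 = 0.230673 mol.
Step 1 (H2SO4:H2 = 1:1): theoretical n(H2) = 0.230673 mol; at 78.71% yield, n(H2) = 0.181563 mol.
Step 2 (H2:H2O = 2:2): theoretical n(H2O) = 0.181563 mol, so theoretical mass = 0.181563 × 18.016 = 3.27104 g.
At 95.05% yield, actual mass of H2O = 3.27104 × 0.9505 = 3.10912 g.

3.1091 g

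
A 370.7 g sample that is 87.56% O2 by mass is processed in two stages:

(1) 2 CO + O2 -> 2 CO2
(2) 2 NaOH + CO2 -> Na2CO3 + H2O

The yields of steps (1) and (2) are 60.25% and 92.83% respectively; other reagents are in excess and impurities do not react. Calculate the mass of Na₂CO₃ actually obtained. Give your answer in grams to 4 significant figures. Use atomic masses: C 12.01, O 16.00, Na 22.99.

1203 g

Pure O2 = 370.7 × 0.8756 = 324.58 g.
M(O2) = 2(16.00) = 32.00 g/mol.
M(Na2CO3) = 2(22.99) + 12.01 + 3(16.00) = 105.99 g/mol.
n(O2) = 324.58 / 32.00 = 10.143 mol.
Step 1 (O2:CO2 = 1:2): theoretical n(CO2) = 20.287 mol; at 60.25% yield, n(CO2) = 12.223 mol.
Step 2 (CO2:Na2CO3 = 1:1): theoretical n(Na2CO3) = 12.223 mol, so theoretical mass = 12.223 × 105.99 = 1295.5 g.
At 92.83% yield, actual mass of Na2CO3 = 1295.5 × 0.9283 = 1202.6 g.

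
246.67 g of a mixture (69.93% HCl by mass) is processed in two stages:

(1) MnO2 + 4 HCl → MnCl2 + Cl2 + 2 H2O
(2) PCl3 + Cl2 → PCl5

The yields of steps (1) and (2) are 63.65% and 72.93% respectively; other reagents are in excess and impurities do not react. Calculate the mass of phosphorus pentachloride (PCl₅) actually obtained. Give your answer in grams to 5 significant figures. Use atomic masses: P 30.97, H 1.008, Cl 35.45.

Pure HCl = 246.67 × 0.6993 = 172.496 g.
M(HCl) = 1.008 + 35.45 = 36.458 g/mol.
M(PCl5) = 30.97 + 5(35.45) = 208.22 g/mol.
n(HCl) = 172.496 / 36.458 = 4.73137 mol.
Step 1 (HCl:Cl2 = 4:1): theoretical n(Cl2) = 1.18284 mol; at 63.65% yield, n(Cl2) = 0.752879 mol.
Step 2 (Cl2:PCl5 = 1:1): theoretical n(PCl5) = 0.752879 mol, so theoretical mass = 0.752879 × 208.22 = 156.765 g.
At 72.93% yield, actual mass of PCl5 = 156.765 × 0.7293 = 114.328 g.

114.33 g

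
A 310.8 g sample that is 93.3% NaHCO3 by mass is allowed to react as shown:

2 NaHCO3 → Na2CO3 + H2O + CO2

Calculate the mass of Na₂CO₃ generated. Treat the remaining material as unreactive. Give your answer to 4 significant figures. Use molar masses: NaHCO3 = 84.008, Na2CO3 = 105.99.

182.9 g

Mass of pure NaHCO3 = 310.8 g × 0.933 = 289.98 g.
n(NaHCO3) = 289.98 g / 84.008 g/mol = 3.4518 mol.
From the equation the NaHCO3:Na2CO3 mole ratio is 2:1, so n(Na2CO3) = 3.4518 × 1/2 = 1.7259 mol.
Mass of Na2CO3 = 1.7259 mol × 105.99 g/mol = 182.93 g.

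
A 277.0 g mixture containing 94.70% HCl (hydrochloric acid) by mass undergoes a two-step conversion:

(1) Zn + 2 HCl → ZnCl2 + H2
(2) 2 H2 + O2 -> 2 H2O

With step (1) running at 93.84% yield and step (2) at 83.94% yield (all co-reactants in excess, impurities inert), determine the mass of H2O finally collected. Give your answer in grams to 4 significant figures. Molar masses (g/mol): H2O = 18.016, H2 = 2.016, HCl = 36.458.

51.05 g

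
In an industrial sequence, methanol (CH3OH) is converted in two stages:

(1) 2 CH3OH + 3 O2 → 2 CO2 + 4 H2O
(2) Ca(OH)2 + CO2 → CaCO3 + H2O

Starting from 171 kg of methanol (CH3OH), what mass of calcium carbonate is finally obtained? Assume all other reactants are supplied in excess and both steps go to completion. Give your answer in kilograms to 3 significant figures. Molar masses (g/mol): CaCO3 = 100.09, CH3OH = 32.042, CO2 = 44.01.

171 kg = 171000 g.
n(CH3OH) = 171000 / 32.042 = 5337 mol.
Step 1 gives a 2:2 ratio of CH3OH to CO2, so n(CO2) = 5337 mol.
In step 2 the CO2:CaCO3 ratio is 1:1, so n(CaCO3) = 5337 mol.
Mass of CaCO3 = 5337 × 100.09 = 534200 g = 534 kg.

534 kg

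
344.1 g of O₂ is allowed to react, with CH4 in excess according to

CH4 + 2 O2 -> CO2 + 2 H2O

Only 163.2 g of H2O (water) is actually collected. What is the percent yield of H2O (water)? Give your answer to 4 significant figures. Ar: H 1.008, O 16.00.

M(O2) = 2(16.00) = 32.00 g/mol.
M(H2O) = 2(1.008) + 16.00 = 18.016 g/mol.
n(O2) = 344.10 g / 32.00 g/mol = 10.753 mol.
From the equation the O2:H2O mole ratio is 2:2, so n(H2O) = 10.753 × 2/2 = 10.753 mol.
Mass of H2O = 10.753 mol × 18.016 g/mol = 193.73 g.
This is the theoretical yield. Percent yield = 163.2 g / 193.73 g × 100% = 84.242%.

84.24 %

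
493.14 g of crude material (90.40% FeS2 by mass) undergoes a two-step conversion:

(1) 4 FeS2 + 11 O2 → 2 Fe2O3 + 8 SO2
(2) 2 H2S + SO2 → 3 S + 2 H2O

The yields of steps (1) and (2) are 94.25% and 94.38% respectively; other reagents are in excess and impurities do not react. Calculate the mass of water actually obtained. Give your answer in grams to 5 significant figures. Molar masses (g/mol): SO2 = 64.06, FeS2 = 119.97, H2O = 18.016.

238.20 g

Pure FeS2 = 493.14 × 0.9040 = 445.799 g.
n(FeS2) = 445.799 / 119.97 = 3.71592 mol.
Step 1 (FeS2:SO2 = 4:8): theoretical n(SO2) = 7.43183 mol; at 94.25% yield, n(SO2) = 7.00450 mol.
Step 2 (SO2:H2O = 1:2): theoretical n(H2O) = 14.0090 mol, so theoretical mass = 14.0090 × 18.016 = 252.386 g.
At 94.38% yield, actual mass of H2O = 252.386 × 0.9438 = 238.202 g.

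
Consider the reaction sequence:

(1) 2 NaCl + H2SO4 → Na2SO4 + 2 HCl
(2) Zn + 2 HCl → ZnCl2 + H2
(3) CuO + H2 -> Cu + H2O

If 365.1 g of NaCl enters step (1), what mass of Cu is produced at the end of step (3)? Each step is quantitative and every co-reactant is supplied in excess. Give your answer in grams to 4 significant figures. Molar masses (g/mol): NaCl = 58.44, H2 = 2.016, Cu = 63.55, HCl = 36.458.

n(NaCl) = 365.1 / 58.44 = 6.2474 mol.
Reaction (1): NaCl→HCl ratio 2:2 ⇒ n(HCl) = 6.2474 mol.
Reaction (2): HCl→H2 ratio 2:1 ⇒ n(H2) = 3.1237 mol.
Reaction (3): H2→Cu ratio 1:1 ⇒ n(Cu) = 3.1237 mol.
Mass of Cu = 3.1237 × 63.55 = 198.51 g.

198.5 g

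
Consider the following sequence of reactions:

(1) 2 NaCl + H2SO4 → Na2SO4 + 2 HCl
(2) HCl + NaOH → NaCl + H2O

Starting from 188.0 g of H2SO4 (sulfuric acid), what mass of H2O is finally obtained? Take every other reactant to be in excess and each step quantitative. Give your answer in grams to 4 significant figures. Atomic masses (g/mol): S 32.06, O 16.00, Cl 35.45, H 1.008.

M(H2SO4) = 2(1.008) + 32.06 + 4(16.00) = 98.076 g/mol.
M(H2O) = 2(1.008) + 16.00 = 18.016 g/mol.
n(H2SO4) = 188.00 / 98.076 = 1.9169 mol.
Step 1 gives a 1:2 ratio of H2SO4 to HCl, so n(HCl) = 3.8338 mol.
In step 2 the HCl:H2O ratio is 1:1, so n(H2O) = 3.8338 mol.
Mass of H2O = 3.8338 × 18.016 = 69.069 g.

69.07 g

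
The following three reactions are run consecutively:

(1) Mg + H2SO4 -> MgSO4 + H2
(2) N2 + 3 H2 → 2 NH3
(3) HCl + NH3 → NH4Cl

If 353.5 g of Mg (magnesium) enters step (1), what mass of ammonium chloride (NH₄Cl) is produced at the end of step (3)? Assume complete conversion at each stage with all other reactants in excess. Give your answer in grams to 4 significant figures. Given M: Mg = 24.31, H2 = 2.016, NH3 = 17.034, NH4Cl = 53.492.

518.6 g

n(Mg) = 353.5 / 24.31 = 14.541 mol.
Reaction (1): Mg→H2 ratio 1:1 ⇒ n(H2) = 14.541 mol.
Reaction (2): H2→NH3 ratio 3:2 ⇒ n(NH3) = 9.6942 mol.
Reaction (3): NH3→NH4Cl ratio 1:1 ⇒ n(NH4Cl) = 9.6942 mol.
Mass of NH4Cl = 9.6942 × 53.492 = 518.56 g.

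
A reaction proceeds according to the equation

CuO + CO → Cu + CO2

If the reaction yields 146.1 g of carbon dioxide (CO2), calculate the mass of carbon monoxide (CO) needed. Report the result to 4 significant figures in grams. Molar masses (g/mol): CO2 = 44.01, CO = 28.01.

n(CO2) = 146.10 g / 44.01 g/mol = 3.3197 mol.
From the equation the CO2:CO mole ratio is 1:1, so n(CO) = 3.3197 × 1/1 = 3.3197 mol.
Mass of CO = 3.3197 mol × 28.01 g/mol = 92.985 g.

92.98 g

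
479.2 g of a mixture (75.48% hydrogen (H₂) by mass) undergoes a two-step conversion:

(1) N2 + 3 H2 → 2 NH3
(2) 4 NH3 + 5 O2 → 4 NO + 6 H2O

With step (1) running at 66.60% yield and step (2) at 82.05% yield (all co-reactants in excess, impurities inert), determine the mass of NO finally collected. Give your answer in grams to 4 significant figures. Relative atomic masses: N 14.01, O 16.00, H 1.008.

Pure H2 = 479.2 × 0.7548 = 361.70 g.
M(H2) = 2(1.008) = 2.016 g/mol.
M(NO) = 14.01 + 16.00 = 30.01 g/mol.
n(H2) = 361.70 / 2.016 = 179.41 mol.
Step 1 (H2:NH3 = 3:2): theoretical n(NH3) = 119.61 mol; at 66.60% yield, n(NH3) = 79.660 mol.
Step 2 (NH3:NO = 4:4): theoretical n(NO) = 79.660 mol, so theoretical mass = 79.660 × 30.01 = 2390.6 g.
At 82.05% yield, actual mass of NO = 2390.6 × 0.8205 = 1961.5 g.

1961 g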